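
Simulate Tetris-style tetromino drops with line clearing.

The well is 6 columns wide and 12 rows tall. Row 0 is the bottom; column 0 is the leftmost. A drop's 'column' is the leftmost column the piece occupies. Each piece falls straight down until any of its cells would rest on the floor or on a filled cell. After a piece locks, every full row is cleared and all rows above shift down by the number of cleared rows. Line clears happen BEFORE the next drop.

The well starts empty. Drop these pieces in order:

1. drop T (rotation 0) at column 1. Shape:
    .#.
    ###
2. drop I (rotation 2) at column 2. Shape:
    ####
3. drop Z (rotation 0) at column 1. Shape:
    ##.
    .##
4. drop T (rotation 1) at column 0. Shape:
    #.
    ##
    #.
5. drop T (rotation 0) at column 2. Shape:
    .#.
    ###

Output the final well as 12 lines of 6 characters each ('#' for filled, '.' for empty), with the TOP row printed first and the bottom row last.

Answer: ......
......
......
......
......
#..#..
#####.
###...
..##..
..####
..#...
.###..

Derivation:
Drop 1: T rot0 at col 1 lands with bottom-row=0; cleared 0 line(s) (total 0); column heights now [0 1 2 1 0 0], max=2
Drop 2: I rot2 at col 2 lands with bottom-row=2; cleared 0 line(s) (total 0); column heights now [0 1 3 3 3 3], max=3
Drop 3: Z rot0 at col 1 lands with bottom-row=3; cleared 0 line(s) (total 0); column heights now [0 5 5 4 3 3], max=5
Drop 4: T rot1 at col 0 lands with bottom-row=4; cleared 0 line(s) (total 0); column heights now [7 6 5 4 3 3], max=7
Drop 5: T rot0 at col 2 lands with bottom-row=5; cleared 0 line(s) (total 0); column heights now [7 6 6 7 6 3], max=7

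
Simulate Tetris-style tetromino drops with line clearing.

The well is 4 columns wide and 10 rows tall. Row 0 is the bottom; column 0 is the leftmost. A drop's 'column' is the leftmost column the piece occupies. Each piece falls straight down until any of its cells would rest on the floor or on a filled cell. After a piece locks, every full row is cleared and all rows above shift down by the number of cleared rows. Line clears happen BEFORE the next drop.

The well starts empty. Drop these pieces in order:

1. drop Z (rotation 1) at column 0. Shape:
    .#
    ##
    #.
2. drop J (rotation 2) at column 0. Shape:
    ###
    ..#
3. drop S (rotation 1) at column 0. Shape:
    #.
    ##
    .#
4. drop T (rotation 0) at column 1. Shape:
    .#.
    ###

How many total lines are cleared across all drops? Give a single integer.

Drop 1: Z rot1 at col 0 lands with bottom-row=0; cleared 0 line(s) (total 0); column heights now [2 3 0 0], max=3
Drop 2: J rot2 at col 0 lands with bottom-row=2; cleared 0 line(s) (total 0); column heights now [4 4 4 0], max=4
Drop 3: S rot1 at col 0 lands with bottom-row=4; cleared 0 line(s) (total 0); column heights now [7 6 4 0], max=7
Drop 4: T rot0 at col 1 lands with bottom-row=6; cleared 1 line(s) (total 1); column heights now [6 6 7 0], max=7

Answer: 1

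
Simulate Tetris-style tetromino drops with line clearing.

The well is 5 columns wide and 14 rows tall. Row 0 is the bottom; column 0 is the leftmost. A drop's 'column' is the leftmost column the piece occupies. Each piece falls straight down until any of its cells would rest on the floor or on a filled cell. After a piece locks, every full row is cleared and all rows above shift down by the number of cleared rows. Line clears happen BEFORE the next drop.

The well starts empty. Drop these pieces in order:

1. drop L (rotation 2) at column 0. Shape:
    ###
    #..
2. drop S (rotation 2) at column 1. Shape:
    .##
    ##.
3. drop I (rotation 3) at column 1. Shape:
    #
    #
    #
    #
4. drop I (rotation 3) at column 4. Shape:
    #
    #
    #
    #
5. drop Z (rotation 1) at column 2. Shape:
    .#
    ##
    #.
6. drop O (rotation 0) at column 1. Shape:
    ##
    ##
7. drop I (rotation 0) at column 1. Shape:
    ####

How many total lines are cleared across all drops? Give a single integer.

Answer: 0

Derivation:
Drop 1: L rot2 at col 0 lands with bottom-row=0; cleared 0 line(s) (total 0); column heights now [2 2 2 0 0], max=2
Drop 2: S rot2 at col 1 lands with bottom-row=2; cleared 0 line(s) (total 0); column heights now [2 3 4 4 0], max=4
Drop 3: I rot3 at col 1 lands with bottom-row=3; cleared 0 line(s) (total 0); column heights now [2 7 4 4 0], max=7
Drop 4: I rot3 at col 4 lands with bottom-row=0; cleared 0 line(s) (total 0); column heights now [2 7 4 4 4], max=7
Drop 5: Z rot1 at col 2 lands with bottom-row=4; cleared 0 line(s) (total 0); column heights now [2 7 6 7 4], max=7
Drop 6: O rot0 at col 1 lands with bottom-row=7; cleared 0 line(s) (total 0); column heights now [2 9 9 7 4], max=9
Drop 7: I rot0 at col 1 lands with bottom-row=9; cleared 0 line(s) (total 0); column heights now [2 10 10 10 10], max=10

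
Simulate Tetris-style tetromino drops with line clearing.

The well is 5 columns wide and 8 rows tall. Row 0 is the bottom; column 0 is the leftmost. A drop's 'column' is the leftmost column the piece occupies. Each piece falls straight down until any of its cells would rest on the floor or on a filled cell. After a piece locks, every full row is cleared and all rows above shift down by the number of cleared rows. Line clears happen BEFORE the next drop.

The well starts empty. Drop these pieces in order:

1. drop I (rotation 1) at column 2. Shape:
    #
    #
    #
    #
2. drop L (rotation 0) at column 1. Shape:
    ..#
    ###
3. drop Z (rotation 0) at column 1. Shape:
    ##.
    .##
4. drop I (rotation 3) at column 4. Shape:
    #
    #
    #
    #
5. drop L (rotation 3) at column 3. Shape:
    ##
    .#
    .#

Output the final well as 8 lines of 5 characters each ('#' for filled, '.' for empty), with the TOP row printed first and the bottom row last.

Answer: .####
..###
...##
.###.
..#.#
..#.#
..#.#
..#.#

Derivation:
Drop 1: I rot1 at col 2 lands with bottom-row=0; cleared 0 line(s) (total 0); column heights now [0 0 4 0 0], max=4
Drop 2: L rot0 at col 1 lands with bottom-row=4; cleared 0 line(s) (total 0); column heights now [0 5 5 6 0], max=6
Drop 3: Z rot0 at col 1 lands with bottom-row=6; cleared 0 line(s) (total 0); column heights now [0 8 8 7 0], max=8
Drop 4: I rot3 at col 4 lands with bottom-row=0; cleared 0 line(s) (total 0); column heights now [0 8 8 7 4], max=8
Drop 5: L rot3 at col 3 lands with bottom-row=5; cleared 0 line(s) (total 0); column heights now [0 8 8 8 8], max=8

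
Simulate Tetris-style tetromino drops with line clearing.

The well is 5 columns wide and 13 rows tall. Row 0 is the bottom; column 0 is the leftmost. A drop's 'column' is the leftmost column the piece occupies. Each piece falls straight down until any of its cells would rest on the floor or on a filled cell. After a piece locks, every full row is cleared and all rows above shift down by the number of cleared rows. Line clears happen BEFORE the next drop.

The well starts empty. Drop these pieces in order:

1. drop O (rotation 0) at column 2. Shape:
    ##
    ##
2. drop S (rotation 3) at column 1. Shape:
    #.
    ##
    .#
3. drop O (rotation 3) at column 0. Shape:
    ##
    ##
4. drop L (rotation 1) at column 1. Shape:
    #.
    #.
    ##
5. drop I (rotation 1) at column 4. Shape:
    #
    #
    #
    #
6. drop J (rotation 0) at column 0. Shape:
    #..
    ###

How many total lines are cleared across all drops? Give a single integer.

Answer: 0

Derivation:
Drop 1: O rot0 at col 2 lands with bottom-row=0; cleared 0 line(s) (total 0); column heights now [0 0 2 2 0], max=2
Drop 2: S rot3 at col 1 lands with bottom-row=2; cleared 0 line(s) (total 0); column heights now [0 5 4 2 0], max=5
Drop 3: O rot3 at col 0 lands with bottom-row=5; cleared 0 line(s) (total 0); column heights now [7 7 4 2 0], max=7
Drop 4: L rot1 at col 1 lands with bottom-row=7; cleared 0 line(s) (total 0); column heights now [7 10 8 2 0], max=10
Drop 5: I rot1 at col 4 lands with bottom-row=0; cleared 0 line(s) (total 0); column heights now [7 10 8 2 4], max=10
Drop 6: J rot0 at col 0 lands with bottom-row=10; cleared 0 line(s) (total 0); column heights now [12 11 11 2 4], max=12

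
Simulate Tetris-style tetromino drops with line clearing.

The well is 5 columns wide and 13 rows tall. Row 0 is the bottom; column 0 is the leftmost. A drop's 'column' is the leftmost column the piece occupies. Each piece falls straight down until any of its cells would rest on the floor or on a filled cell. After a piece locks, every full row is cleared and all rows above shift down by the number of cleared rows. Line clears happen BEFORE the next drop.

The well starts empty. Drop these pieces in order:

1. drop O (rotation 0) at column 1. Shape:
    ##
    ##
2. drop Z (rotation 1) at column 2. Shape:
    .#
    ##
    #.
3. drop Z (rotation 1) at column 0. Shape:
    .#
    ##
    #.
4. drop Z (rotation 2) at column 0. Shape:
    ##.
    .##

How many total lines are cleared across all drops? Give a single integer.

Drop 1: O rot0 at col 1 lands with bottom-row=0; cleared 0 line(s) (total 0); column heights now [0 2 2 0 0], max=2
Drop 2: Z rot1 at col 2 lands with bottom-row=2; cleared 0 line(s) (total 0); column heights now [0 2 4 5 0], max=5
Drop 3: Z rot1 at col 0 lands with bottom-row=1; cleared 0 line(s) (total 0); column heights now [3 4 4 5 0], max=5
Drop 4: Z rot2 at col 0 lands with bottom-row=4; cleared 0 line(s) (total 0); column heights now [6 6 5 5 0], max=6

Answer: 0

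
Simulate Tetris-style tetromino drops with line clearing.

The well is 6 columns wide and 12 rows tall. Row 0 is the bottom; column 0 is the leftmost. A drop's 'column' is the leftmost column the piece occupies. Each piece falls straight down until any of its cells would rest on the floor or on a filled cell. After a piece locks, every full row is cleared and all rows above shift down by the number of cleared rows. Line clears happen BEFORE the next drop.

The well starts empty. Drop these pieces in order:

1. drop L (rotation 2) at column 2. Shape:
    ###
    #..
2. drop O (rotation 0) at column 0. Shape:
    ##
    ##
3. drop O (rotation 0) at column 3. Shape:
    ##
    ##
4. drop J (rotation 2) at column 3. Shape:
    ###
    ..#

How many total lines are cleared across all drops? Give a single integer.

Answer: 0

Derivation:
Drop 1: L rot2 at col 2 lands with bottom-row=0; cleared 0 line(s) (total 0); column heights now [0 0 2 2 2 0], max=2
Drop 2: O rot0 at col 0 lands with bottom-row=0; cleared 0 line(s) (total 0); column heights now [2 2 2 2 2 0], max=2
Drop 3: O rot0 at col 3 lands with bottom-row=2; cleared 0 line(s) (total 0); column heights now [2 2 2 4 4 0], max=4
Drop 4: J rot2 at col 3 lands with bottom-row=3; cleared 0 line(s) (total 0); column heights now [2 2 2 5 5 5], max=5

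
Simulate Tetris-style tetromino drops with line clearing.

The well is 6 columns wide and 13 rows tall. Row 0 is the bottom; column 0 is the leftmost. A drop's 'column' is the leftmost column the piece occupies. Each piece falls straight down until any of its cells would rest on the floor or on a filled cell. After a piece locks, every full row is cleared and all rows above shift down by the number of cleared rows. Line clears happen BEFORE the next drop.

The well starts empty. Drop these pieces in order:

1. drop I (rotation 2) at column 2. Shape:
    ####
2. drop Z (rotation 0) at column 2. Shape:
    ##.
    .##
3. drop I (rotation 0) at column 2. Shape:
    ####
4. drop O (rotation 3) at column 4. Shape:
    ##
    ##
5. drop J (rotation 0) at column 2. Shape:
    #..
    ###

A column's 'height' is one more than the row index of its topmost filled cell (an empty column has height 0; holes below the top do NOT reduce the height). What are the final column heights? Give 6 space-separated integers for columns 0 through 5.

Answer: 0 0 8 7 7 6

Derivation:
Drop 1: I rot2 at col 2 lands with bottom-row=0; cleared 0 line(s) (total 0); column heights now [0 0 1 1 1 1], max=1
Drop 2: Z rot0 at col 2 lands with bottom-row=1; cleared 0 line(s) (total 0); column heights now [0 0 3 3 2 1], max=3
Drop 3: I rot0 at col 2 lands with bottom-row=3; cleared 0 line(s) (total 0); column heights now [0 0 4 4 4 4], max=4
Drop 4: O rot3 at col 4 lands with bottom-row=4; cleared 0 line(s) (total 0); column heights now [0 0 4 4 6 6], max=6
Drop 5: J rot0 at col 2 lands with bottom-row=6; cleared 0 line(s) (total 0); column heights now [0 0 8 7 7 6], max=8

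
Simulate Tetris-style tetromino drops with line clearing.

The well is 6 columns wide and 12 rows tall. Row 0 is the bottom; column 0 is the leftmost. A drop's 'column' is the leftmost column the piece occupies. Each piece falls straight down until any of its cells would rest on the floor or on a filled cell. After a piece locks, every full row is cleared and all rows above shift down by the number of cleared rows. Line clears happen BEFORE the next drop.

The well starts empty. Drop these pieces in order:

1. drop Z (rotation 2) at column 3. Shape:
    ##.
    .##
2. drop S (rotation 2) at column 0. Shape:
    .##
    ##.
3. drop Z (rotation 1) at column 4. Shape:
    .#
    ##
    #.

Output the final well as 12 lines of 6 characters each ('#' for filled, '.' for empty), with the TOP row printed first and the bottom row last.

Answer: ......
......
......
......
......
......
......
.....#
....##
....#.
.####.
##..##

Derivation:
Drop 1: Z rot2 at col 3 lands with bottom-row=0; cleared 0 line(s) (total 0); column heights now [0 0 0 2 2 1], max=2
Drop 2: S rot2 at col 0 lands with bottom-row=0; cleared 0 line(s) (total 0); column heights now [1 2 2 2 2 1], max=2
Drop 3: Z rot1 at col 4 lands with bottom-row=2; cleared 0 line(s) (total 0); column heights now [1 2 2 2 4 5], max=5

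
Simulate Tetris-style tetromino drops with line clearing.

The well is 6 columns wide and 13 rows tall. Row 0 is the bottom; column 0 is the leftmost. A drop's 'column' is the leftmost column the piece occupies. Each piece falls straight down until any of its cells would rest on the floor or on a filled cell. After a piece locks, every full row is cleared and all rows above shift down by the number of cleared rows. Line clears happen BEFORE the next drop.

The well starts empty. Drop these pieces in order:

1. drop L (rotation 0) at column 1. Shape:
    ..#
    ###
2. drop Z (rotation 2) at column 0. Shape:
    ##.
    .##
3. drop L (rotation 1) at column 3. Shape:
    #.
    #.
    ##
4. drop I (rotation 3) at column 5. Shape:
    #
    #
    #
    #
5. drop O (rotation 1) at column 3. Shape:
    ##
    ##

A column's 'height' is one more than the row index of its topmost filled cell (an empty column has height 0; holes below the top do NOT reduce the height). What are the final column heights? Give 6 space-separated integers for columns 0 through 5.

Drop 1: L rot0 at col 1 lands with bottom-row=0; cleared 0 line(s) (total 0); column heights now [0 1 1 2 0 0], max=2
Drop 2: Z rot2 at col 0 lands with bottom-row=1; cleared 0 line(s) (total 0); column heights now [3 3 2 2 0 0], max=3
Drop 3: L rot1 at col 3 lands with bottom-row=2; cleared 0 line(s) (total 0); column heights now [3 3 2 5 3 0], max=5
Drop 4: I rot3 at col 5 lands with bottom-row=0; cleared 0 line(s) (total 0); column heights now [3 3 2 5 3 4], max=5
Drop 5: O rot1 at col 3 lands with bottom-row=5; cleared 0 line(s) (total 0); column heights now [3 3 2 7 7 4], max=7

Answer: 3 3 2 7 7 4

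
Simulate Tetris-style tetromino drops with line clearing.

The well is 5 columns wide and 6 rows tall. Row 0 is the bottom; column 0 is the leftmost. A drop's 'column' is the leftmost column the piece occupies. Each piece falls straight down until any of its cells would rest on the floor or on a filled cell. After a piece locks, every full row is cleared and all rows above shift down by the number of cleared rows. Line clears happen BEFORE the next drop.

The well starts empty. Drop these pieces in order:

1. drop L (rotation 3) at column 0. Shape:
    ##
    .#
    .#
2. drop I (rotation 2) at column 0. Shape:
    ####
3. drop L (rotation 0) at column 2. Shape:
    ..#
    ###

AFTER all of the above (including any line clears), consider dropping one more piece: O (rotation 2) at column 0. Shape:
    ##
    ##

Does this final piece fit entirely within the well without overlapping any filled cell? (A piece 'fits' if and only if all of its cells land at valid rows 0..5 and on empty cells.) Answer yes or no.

Answer: yes

Derivation:
Drop 1: L rot3 at col 0 lands with bottom-row=0; cleared 0 line(s) (total 0); column heights now [3 3 0 0 0], max=3
Drop 2: I rot2 at col 0 lands with bottom-row=3; cleared 0 line(s) (total 0); column heights now [4 4 4 4 0], max=4
Drop 3: L rot0 at col 2 lands with bottom-row=4; cleared 0 line(s) (total 0); column heights now [4 4 5 5 6], max=6
Test piece O rot2 at col 0 (width 2): heights before test = [4 4 5 5 6]; fits = True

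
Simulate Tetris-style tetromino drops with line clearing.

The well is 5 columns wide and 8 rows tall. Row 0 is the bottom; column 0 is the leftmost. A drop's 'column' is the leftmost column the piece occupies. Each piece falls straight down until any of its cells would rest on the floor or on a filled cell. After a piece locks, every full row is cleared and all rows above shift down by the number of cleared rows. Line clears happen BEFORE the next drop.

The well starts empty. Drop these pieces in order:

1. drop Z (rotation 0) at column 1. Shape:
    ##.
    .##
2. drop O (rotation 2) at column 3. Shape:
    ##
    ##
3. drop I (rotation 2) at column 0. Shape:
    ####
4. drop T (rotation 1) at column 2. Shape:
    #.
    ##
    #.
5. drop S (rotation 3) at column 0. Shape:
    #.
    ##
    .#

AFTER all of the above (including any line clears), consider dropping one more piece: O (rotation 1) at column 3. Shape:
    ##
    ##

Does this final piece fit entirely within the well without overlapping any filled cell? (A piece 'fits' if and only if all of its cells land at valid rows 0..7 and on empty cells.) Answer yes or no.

Drop 1: Z rot0 at col 1 lands with bottom-row=0; cleared 0 line(s) (total 0); column heights now [0 2 2 1 0], max=2
Drop 2: O rot2 at col 3 lands with bottom-row=1; cleared 0 line(s) (total 0); column heights now [0 2 2 3 3], max=3
Drop 3: I rot2 at col 0 lands with bottom-row=3; cleared 0 line(s) (total 0); column heights now [4 4 4 4 3], max=4
Drop 4: T rot1 at col 2 lands with bottom-row=4; cleared 0 line(s) (total 0); column heights now [4 4 7 6 3], max=7
Drop 5: S rot3 at col 0 lands with bottom-row=4; cleared 0 line(s) (total 0); column heights now [7 6 7 6 3], max=7
Test piece O rot1 at col 3 (width 2): heights before test = [7 6 7 6 3]; fits = True

Answer: yes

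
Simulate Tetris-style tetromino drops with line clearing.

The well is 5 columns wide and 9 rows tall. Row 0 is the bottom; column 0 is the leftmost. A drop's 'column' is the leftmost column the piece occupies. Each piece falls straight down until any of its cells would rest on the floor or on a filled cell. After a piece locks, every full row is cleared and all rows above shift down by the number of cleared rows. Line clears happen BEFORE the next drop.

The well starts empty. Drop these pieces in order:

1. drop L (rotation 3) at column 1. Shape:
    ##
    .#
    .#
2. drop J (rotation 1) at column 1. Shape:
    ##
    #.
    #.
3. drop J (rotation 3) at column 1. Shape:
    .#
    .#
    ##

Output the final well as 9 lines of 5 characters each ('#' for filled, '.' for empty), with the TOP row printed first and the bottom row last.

Answer: ..#..
..#..
.##..
.##..
.#...
.#...
.##..
..#..
..#..

Derivation:
Drop 1: L rot3 at col 1 lands with bottom-row=0; cleared 0 line(s) (total 0); column heights now [0 3 3 0 0], max=3
Drop 2: J rot1 at col 1 lands with bottom-row=3; cleared 0 line(s) (total 0); column heights now [0 6 6 0 0], max=6
Drop 3: J rot3 at col 1 lands with bottom-row=6; cleared 0 line(s) (total 0); column heights now [0 7 9 0 0], max=9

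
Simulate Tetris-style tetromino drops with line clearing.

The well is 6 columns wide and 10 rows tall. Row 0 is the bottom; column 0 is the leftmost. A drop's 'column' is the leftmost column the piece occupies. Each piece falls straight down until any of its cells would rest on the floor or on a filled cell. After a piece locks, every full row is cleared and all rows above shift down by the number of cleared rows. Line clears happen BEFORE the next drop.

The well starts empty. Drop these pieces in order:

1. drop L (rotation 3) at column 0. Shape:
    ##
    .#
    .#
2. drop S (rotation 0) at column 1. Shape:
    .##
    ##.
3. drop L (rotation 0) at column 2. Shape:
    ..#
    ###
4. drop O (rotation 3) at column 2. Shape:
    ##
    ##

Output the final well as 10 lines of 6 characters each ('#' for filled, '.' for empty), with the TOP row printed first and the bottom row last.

Answer: ......
......
..##..
..###.
..###.
..##..
.##...
##....
.#....
.#....

Derivation:
Drop 1: L rot3 at col 0 lands with bottom-row=0; cleared 0 line(s) (total 0); column heights now [3 3 0 0 0 0], max=3
Drop 2: S rot0 at col 1 lands with bottom-row=3; cleared 0 line(s) (total 0); column heights now [3 4 5 5 0 0], max=5
Drop 3: L rot0 at col 2 lands with bottom-row=5; cleared 0 line(s) (total 0); column heights now [3 4 6 6 7 0], max=7
Drop 4: O rot3 at col 2 lands with bottom-row=6; cleared 0 line(s) (total 0); column heights now [3 4 8 8 7 0], max=8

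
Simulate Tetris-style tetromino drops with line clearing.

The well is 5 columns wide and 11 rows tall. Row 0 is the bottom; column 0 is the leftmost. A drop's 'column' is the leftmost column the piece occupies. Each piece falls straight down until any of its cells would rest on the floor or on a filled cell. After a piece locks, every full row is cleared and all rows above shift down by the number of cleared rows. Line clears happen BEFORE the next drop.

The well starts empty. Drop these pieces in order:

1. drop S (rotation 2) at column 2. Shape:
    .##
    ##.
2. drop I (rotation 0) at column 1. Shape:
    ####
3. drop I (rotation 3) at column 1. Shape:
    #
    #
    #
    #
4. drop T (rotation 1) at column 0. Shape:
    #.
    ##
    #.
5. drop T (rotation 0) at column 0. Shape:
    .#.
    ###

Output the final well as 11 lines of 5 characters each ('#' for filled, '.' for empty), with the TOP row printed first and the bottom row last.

Drop 1: S rot2 at col 2 lands with bottom-row=0; cleared 0 line(s) (total 0); column heights now [0 0 1 2 2], max=2
Drop 2: I rot0 at col 1 lands with bottom-row=2; cleared 0 line(s) (total 0); column heights now [0 3 3 3 3], max=3
Drop 3: I rot3 at col 1 lands with bottom-row=3; cleared 0 line(s) (total 0); column heights now [0 7 3 3 3], max=7
Drop 4: T rot1 at col 0 lands with bottom-row=6; cleared 0 line(s) (total 0); column heights now [9 8 3 3 3], max=9
Drop 5: T rot0 at col 0 lands with bottom-row=9; cleared 0 line(s) (total 0); column heights now [10 11 10 3 3], max=11

Answer: .#...
###..
#....
##...
##...
.#...
.#...
.#...
.####
...##
..##.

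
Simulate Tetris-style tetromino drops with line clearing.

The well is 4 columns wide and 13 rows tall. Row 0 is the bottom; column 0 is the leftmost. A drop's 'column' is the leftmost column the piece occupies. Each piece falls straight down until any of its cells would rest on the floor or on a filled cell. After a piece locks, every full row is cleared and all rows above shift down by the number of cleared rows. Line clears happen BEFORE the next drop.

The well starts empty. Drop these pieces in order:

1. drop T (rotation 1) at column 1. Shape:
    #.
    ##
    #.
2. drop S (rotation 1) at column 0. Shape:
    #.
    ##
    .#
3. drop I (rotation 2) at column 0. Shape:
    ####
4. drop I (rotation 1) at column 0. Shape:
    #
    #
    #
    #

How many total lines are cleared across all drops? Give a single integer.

Drop 1: T rot1 at col 1 lands with bottom-row=0; cleared 0 line(s) (total 0); column heights now [0 3 2 0], max=3
Drop 2: S rot1 at col 0 lands with bottom-row=3; cleared 0 line(s) (total 0); column heights now [6 5 2 0], max=6
Drop 3: I rot2 at col 0 lands with bottom-row=6; cleared 1 line(s) (total 1); column heights now [6 5 2 0], max=6
Drop 4: I rot1 at col 0 lands with bottom-row=6; cleared 0 line(s) (total 1); column heights now [10 5 2 0], max=10

Answer: 1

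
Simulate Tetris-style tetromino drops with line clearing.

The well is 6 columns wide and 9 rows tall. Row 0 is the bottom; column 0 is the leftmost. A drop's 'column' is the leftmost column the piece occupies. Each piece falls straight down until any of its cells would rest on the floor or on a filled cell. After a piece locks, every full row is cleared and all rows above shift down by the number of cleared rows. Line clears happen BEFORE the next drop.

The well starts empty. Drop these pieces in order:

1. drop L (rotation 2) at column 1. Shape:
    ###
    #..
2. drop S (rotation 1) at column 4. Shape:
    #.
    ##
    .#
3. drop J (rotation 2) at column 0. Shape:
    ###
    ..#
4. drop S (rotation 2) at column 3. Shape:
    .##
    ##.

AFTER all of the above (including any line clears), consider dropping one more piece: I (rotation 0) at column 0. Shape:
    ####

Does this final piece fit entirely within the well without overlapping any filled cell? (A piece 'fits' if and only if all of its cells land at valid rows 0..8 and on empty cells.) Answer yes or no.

Drop 1: L rot2 at col 1 lands with bottom-row=0; cleared 0 line(s) (total 0); column heights now [0 2 2 2 0 0], max=2
Drop 2: S rot1 at col 4 lands with bottom-row=0; cleared 0 line(s) (total 0); column heights now [0 2 2 2 3 2], max=3
Drop 3: J rot2 at col 0 lands with bottom-row=2; cleared 0 line(s) (total 0); column heights now [4 4 4 2 3 2], max=4
Drop 4: S rot2 at col 3 lands with bottom-row=3; cleared 0 line(s) (total 0); column heights now [4 4 4 4 5 5], max=5
Test piece I rot0 at col 0 (width 4): heights before test = [4 4 4 4 5 5]; fits = True

Answer: yes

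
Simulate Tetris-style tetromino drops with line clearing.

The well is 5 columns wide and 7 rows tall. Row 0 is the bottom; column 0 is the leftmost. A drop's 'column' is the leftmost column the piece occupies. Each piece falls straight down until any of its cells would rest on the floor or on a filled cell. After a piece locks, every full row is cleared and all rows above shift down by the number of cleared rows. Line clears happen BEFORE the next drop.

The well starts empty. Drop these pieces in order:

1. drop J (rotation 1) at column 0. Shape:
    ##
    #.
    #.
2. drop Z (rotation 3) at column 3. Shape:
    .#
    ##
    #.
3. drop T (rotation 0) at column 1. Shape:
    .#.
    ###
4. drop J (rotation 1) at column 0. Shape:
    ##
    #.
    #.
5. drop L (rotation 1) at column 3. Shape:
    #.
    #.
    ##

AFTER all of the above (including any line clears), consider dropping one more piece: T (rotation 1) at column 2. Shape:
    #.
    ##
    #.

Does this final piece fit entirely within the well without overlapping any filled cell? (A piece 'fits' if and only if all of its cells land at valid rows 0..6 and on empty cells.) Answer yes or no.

Drop 1: J rot1 at col 0 lands with bottom-row=0; cleared 0 line(s) (total 0); column heights now [3 3 0 0 0], max=3
Drop 2: Z rot3 at col 3 lands with bottom-row=0; cleared 0 line(s) (total 0); column heights now [3 3 0 2 3], max=3
Drop 3: T rot0 at col 1 lands with bottom-row=3; cleared 0 line(s) (total 0); column heights now [3 4 5 4 3], max=5
Drop 4: J rot1 at col 0 lands with bottom-row=3; cleared 0 line(s) (total 0); column heights now [6 6 5 4 3], max=6
Drop 5: L rot1 at col 3 lands with bottom-row=4; cleared 0 line(s) (total 0); column heights now [6 6 5 7 5], max=7
Test piece T rot1 at col 2 (width 2): heights before test = [6 6 5 7 5]; fits = False

Answer: no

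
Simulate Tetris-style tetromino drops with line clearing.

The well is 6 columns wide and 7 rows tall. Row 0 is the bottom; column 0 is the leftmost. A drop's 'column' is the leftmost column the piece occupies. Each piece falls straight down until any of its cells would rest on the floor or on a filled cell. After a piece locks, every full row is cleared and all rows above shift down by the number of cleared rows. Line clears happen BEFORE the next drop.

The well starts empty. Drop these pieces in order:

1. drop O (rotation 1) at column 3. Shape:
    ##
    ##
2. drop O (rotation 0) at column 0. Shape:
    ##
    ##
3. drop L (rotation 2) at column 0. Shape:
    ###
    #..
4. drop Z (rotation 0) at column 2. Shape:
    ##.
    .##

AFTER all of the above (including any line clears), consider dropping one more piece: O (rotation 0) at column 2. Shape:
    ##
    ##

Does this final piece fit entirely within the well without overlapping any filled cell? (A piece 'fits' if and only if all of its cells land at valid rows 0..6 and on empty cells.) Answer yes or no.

Answer: yes

Derivation:
Drop 1: O rot1 at col 3 lands with bottom-row=0; cleared 0 line(s) (total 0); column heights now [0 0 0 2 2 0], max=2
Drop 2: O rot0 at col 0 lands with bottom-row=0; cleared 0 line(s) (total 0); column heights now [2 2 0 2 2 0], max=2
Drop 3: L rot2 at col 0 lands with bottom-row=2; cleared 0 line(s) (total 0); column heights now [4 4 4 2 2 0], max=4
Drop 4: Z rot0 at col 2 lands with bottom-row=3; cleared 0 line(s) (total 0); column heights now [4 4 5 5 4 0], max=5
Test piece O rot0 at col 2 (width 2): heights before test = [4 4 5 5 4 0]; fits = True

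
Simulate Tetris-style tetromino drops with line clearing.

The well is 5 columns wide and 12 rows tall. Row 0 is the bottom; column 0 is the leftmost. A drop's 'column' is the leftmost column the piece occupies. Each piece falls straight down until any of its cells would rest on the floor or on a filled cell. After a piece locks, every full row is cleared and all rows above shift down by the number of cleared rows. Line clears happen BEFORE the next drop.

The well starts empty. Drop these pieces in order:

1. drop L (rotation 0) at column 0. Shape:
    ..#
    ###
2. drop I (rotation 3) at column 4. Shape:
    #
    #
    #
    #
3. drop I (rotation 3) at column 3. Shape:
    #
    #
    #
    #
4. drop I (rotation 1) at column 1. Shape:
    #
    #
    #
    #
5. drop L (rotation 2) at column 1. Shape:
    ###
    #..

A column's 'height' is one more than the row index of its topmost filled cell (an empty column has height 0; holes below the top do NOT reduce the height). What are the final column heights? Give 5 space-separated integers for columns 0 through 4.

Answer: 0 6 6 6 3

Derivation:
Drop 1: L rot0 at col 0 lands with bottom-row=0; cleared 0 line(s) (total 0); column heights now [1 1 2 0 0], max=2
Drop 2: I rot3 at col 4 lands with bottom-row=0; cleared 0 line(s) (total 0); column heights now [1 1 2 0 4], max=4
Drop 3: I rot3 at col 3 lands with bottom-row=0; cleared 1 line(s) (total 1); column heights now [0 0 1 3 3], max=3
Drop 4: I rot1 at col 1 lands with bottom-row=0; cleared 0 line(s) (total 1); column heights now [0 4 1 3 3], max=4
Drop 5: L rot2 at col 1 lands with bottom-row=4; cleared 0 line(s) (total 1); column heights now [0 6 6 6 3], max=6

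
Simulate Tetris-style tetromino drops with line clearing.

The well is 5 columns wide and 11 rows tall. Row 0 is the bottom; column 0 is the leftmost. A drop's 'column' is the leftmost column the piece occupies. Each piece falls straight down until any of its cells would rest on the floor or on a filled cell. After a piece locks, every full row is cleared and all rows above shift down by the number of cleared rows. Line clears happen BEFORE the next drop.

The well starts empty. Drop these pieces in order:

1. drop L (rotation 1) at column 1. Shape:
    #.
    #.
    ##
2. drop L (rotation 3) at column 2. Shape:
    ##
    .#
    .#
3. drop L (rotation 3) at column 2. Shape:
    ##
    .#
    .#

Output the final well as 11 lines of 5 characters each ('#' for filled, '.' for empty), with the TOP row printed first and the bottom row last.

Answer: .....
.....
.....
.....
.....
..##.
...#.
...#.
.###.
.#.#.
.###.

Derivation:
Drop 1: L rot1 at col 1 lands with bottom-row=0; cleared 0 line(s) (total 0); column heights now [0 3 1 0 0], max=3
Drop 2: L rot3 at col 2 lands with bottom-row=0; cleared 0 line(s) (total 0); column heights now [0 3 3 3 0], max=3
Drop 3: L rot3 at col 2 lands with bottom-row=3; cleared 0 line(s) (total 0); column heights now [0 3 6 6 0], max=6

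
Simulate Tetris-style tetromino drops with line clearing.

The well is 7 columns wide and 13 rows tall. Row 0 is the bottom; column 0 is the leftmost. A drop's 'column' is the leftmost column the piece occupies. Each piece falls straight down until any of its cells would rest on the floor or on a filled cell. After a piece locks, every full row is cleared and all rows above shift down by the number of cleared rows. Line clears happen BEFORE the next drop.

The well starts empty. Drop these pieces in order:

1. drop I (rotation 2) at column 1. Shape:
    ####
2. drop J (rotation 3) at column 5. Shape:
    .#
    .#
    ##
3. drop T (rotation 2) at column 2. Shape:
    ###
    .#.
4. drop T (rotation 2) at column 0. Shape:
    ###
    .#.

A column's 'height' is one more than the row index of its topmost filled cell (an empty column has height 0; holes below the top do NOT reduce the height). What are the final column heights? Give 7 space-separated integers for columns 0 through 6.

Drop 1: I rot2 at col 1 lands with bottom-row=0; cleared 0 line(s) (total 0); column heights now [0 1 1 1 1 0 0], max=1
Drop 2: J rot3 at col 5 lands with bottom-row=0; cleared 0 line(s) (total 0); column heights now [0 1 1 1 1 1 3], max=3
Drop 3: T rot2 at col 2 lands with bottom-row=1; cleared 0 line(s) (total 0); column heights now [0 1 3 3 3 1 3], max=3
Drop 4: T rot2 at col 0 lands with bottom-row=2; cleared 0 line(s) (total 0); column heights now [4 4 4 3 3 1 3], max=4

Answer: 4 4 4 3 3 1 3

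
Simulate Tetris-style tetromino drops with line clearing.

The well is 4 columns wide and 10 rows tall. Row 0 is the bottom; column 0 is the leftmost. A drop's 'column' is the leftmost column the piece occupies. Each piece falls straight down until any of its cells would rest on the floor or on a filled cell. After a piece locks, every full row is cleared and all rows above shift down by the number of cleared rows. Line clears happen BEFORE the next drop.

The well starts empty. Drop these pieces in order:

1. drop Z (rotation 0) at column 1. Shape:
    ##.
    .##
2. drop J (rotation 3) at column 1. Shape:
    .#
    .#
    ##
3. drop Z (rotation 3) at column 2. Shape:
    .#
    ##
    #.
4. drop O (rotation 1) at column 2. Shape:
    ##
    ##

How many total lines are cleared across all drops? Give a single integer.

Drop 1: Z rot0 at col 1 lands with bottom-row=0; cleared 0 line(s) (total 0); column heights now [0 2 2 1], max=2
Drop 2: J rot3 at col 1 lands with bottom-row=2; cleared 0 line(s) (total 0); column heights now [0 3 5 1], max=5
Drop 3: Z rot3 at col 2 lands with bottom-row=5; cleared 0 line(s) (total 0); column heights now [0 3 7 8], max=8
Drop 4: O rot1 at col 2 lands with bottom-row=8; cleared 0 line(s) (total 0); column heights now [0 3 10 10], max=10

Answer: 0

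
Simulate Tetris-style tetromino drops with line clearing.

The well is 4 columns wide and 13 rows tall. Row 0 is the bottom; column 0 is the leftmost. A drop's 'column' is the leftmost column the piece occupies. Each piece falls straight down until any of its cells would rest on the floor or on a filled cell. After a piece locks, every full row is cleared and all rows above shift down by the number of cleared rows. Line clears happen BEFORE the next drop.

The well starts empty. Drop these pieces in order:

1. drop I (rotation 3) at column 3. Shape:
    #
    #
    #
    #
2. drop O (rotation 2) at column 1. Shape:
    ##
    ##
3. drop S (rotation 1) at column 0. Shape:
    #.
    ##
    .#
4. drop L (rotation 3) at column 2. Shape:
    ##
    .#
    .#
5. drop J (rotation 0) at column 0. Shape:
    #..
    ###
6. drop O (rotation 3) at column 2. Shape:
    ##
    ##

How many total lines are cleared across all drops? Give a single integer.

Answer: 0

Derivation:
Drop 1: I rot3 at col 3 lands with bottom-row=0; cleared 0 line(s) (total 0); column heights now [0 0 0 4], max=4
Drop 2: O rot2 at col 1 lands with bottom-row=0; cleared 0 line(s) (total 0); column heights now [0 2 2 4], max=4
Drop 3: S rot1 at col 0 lands with bottom-row=2; cleared 0 line(s) (total 0); column heights now [5 4 2 4], max=5
Drop 4: L rot3 at col 2 lands with bottom-row=4; cleared 0 line(s) (total 0); column heights now [5 4 7 7], max=7
Drop 5: J rot0 at col 0 lands with bottom-row=7; cleared 0 line(s) (total 0); column heights now [9 8 8 7], max=9
Drop 6: O rot3 at col 2 lands with bottom-row=8; cleared 0 line(s) (total 0); column heights now [9 8 10 10], max=10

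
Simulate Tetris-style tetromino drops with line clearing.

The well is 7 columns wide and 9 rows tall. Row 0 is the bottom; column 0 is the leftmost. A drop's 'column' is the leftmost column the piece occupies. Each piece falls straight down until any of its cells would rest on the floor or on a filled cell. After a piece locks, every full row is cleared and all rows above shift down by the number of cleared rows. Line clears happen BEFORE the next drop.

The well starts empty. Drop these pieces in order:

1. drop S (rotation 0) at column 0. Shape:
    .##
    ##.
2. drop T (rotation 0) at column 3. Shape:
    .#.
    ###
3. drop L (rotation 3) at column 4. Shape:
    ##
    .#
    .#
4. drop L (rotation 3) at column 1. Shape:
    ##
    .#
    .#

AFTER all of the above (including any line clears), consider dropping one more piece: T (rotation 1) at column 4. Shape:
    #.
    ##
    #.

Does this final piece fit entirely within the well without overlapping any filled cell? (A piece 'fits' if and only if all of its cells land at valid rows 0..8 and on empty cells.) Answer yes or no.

Answer: yes

Derivation:
Drop 1: S rot0 at col 0 lands with bottom-row=0; cleared 0 line(s) (total 0); column heights now [1 2 2 0 0 0 0], max=2
Drop 2: T rot0 at col 3 lands with bottom-row=0; cleared 0 line(s) (total 0); column heights now [1 2 2 1 2 1 0], max=2
Drop 3: L rot3 at col 4 lands with bottom-row=1; cleared 0 line(s) (total 0); column heights now [1 2 2 1 4 4 0], max=4
Drop 4: L rot3 at col 1 lands with bottom-row=2; cleared 0 line(s) (total 0); column heights now [1 5 5 1 4 4 0], max=5
Test piece T rot1 at col 4 (width 2): heights before test = [1 5 5 1 4 4 0]; fits = True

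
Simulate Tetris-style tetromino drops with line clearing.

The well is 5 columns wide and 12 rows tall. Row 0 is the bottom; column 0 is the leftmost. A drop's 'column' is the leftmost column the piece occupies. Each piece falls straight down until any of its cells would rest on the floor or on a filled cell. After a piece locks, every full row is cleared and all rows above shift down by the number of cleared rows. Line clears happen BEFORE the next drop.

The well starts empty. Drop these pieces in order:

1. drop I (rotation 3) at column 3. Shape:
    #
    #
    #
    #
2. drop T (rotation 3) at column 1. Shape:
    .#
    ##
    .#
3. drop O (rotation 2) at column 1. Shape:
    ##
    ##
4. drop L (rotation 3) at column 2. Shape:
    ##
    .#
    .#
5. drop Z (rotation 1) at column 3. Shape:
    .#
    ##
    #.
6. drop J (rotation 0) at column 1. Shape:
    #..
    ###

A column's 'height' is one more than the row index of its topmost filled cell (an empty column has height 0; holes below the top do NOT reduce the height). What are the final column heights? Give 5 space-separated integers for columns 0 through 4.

Answer: 0 11 10 10 10

Derivation:
Drop 1: I rot3 at col 3 lands with bottom-row=0; cleared 0 line(s) (total 0); column heights now [0 0 0 4 0], max=4
Drop 2: T rot3 at col 1 lands with bottom-row=0; cleared 0 line(s) (total 0); column heights now [0 2 3 4 0], max=4
Drop 3: O rot2 at col 1 lands with bottom-row=3; cleared 0 line(s) (total 0); column heights now [0 5 5 4 0], max=5
Drop 4: L rot3 at col 2 lands with bottom-row=4; cleared 0 line(s) (total 0); column heights now [0 5 7 7 0], max=7
Drop 5: Z rot1 at col 3 lands with bottom-row=7; cleared 0 line(s) (total 0); column heights now [0 5 7 9 10], max=10
Drop 6: J rot0 at col 1 lands with bottom-row=9; cleared 0 line(s) (total 0); column heights now [0 11 10 10 10], max=11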